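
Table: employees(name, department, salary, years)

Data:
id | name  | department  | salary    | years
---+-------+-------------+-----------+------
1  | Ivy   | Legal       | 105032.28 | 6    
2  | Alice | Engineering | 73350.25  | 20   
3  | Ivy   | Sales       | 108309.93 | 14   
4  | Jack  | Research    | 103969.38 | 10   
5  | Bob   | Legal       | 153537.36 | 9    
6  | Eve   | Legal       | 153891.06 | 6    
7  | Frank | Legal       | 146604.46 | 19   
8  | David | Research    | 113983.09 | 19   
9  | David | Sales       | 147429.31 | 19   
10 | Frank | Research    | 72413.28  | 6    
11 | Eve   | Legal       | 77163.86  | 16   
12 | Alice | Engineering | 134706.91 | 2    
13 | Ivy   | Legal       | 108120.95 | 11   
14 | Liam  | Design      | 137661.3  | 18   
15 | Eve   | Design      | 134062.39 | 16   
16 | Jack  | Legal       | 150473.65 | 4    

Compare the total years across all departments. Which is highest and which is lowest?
SELECT department, SUM(years)
FROM employees
GROUP BY department
ORDER BY SUM(years)

All groups:
  Engineering: 22
  Sales: 33
  Design: 34
  Research: 35
  Legal: 71

Highest: Legal (71)
Lowest: Engineering (22)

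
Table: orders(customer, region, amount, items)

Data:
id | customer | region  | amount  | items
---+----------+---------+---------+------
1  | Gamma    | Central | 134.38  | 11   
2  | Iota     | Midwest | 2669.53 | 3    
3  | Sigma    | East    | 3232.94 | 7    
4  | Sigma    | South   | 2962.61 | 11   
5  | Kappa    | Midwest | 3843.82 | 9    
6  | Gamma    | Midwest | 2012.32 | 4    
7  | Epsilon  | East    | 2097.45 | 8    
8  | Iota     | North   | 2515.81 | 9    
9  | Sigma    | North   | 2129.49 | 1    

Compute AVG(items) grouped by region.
SELECT region, AVG(items) as result
FROM orders
GROUP BY region

Result:
  Central: 11.00
  East: 7.50
  Midwest: 5.33
  North: 5.00
  South: 11.00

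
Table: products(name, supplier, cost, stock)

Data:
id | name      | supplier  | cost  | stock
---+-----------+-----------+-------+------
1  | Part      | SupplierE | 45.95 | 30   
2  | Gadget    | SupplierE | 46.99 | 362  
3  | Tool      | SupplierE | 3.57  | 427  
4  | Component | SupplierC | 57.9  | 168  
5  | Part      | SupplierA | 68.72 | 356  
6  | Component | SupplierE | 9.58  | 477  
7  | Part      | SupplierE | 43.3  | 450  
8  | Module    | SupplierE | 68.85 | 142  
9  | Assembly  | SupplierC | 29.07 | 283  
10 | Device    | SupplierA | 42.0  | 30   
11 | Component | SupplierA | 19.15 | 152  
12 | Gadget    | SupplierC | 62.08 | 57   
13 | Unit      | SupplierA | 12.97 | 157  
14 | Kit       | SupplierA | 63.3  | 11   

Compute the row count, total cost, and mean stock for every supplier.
SELECT supplier,
       COUNT(*) as cnt,
       SUM(cost) as total_cost,
       AVG(stock) as avg_stock
FROM products
GROUP BY supplier

Result:
  SupplierA: 5 records, 206.14 total cost, 141.20 avg stock
  SupplierC: 3 records, 149.05 total cost, 169.33 avg stock
  SupplierE: 6 records, 218.24 total cost, 314.67 avg stock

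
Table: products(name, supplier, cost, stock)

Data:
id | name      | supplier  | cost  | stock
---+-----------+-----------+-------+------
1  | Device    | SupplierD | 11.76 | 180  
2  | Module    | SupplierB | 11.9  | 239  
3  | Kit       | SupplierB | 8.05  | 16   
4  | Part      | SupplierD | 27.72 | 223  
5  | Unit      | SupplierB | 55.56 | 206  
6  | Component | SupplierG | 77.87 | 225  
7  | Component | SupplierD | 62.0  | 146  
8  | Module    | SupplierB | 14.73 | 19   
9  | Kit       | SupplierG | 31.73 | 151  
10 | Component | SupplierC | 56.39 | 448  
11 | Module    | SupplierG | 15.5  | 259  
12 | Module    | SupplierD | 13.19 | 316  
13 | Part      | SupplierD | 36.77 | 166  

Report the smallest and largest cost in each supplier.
SELECT supplier, MIN(cost), MAX(cost)
FROM products
GROUP BY supplier

Result:
  SupplierB: min=8.05, max=55.56
  SupplierC: min=56.39, max=56.39
  SupplierD: min=11.76, max=62.00
  SupplierG: min=15.50, max=77.87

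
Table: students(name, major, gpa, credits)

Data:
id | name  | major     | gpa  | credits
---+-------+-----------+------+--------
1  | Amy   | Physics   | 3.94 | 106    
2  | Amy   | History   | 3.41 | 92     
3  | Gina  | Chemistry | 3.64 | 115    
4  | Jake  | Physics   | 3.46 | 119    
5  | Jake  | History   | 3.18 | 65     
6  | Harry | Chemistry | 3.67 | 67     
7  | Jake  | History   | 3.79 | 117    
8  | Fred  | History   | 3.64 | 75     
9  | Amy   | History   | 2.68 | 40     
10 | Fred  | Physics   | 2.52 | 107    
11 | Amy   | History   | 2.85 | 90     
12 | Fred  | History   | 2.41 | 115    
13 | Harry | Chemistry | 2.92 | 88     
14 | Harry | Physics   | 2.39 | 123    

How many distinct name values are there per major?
SELECT major, COUNT(DISTINCT name)
FROM students
GROUP BY major

Result:
  Chemistry: 2 distinct
  History: 3 distinct
  Physics: 4 distinct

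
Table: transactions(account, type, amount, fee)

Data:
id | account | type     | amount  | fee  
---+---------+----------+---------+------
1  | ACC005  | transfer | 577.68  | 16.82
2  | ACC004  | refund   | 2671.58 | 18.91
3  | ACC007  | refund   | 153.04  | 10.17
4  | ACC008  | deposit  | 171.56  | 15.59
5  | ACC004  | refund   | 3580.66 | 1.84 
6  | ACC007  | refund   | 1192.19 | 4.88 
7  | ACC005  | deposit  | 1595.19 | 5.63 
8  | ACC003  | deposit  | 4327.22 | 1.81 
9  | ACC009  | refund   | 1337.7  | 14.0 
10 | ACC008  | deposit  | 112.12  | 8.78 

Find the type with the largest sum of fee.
SELECT type, SUM(fee) as val
FROM transactions
GROUP BY type
ORDER BY val DESC
LIMIT 1

Result: refund with sum(fee) = 49.80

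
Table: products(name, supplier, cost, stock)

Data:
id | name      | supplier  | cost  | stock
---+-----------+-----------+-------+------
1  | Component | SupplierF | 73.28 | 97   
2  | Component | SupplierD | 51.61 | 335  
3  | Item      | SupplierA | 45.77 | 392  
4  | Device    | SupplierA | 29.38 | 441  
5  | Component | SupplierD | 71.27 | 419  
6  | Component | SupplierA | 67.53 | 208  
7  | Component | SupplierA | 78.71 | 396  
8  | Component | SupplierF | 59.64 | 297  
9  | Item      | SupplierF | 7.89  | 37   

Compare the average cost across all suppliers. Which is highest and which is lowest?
SELECT supplier, AVG(cost)
FROM products
GROUP BY supplier
ORDER BY AVG(cost)

All groups:
  SupplierF: 46.94
  SupplierA: 55.35
  SupplierD: 61.44

Highest: SupplierD (61.44)
Lowest: SupplierF (46.94)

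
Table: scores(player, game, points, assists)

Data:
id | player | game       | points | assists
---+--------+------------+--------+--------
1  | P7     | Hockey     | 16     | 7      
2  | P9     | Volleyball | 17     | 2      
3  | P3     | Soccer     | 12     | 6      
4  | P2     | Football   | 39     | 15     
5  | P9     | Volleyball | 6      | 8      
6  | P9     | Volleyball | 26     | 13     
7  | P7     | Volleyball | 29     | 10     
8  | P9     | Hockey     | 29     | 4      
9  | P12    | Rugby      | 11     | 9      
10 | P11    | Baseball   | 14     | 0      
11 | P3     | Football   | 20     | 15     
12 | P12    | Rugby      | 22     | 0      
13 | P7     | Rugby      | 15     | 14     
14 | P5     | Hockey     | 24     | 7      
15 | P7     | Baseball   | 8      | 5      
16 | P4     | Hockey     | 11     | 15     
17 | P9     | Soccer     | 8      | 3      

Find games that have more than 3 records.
SELECT game, COUNT(*) as cnt
FROM scores
GROUP BY game
HAVING COUNT(*) > 3

Result:
  Hockey: 4
  Volleyball: 4

Note: HAVING filters groups after aggregation, WHERE filters rows before.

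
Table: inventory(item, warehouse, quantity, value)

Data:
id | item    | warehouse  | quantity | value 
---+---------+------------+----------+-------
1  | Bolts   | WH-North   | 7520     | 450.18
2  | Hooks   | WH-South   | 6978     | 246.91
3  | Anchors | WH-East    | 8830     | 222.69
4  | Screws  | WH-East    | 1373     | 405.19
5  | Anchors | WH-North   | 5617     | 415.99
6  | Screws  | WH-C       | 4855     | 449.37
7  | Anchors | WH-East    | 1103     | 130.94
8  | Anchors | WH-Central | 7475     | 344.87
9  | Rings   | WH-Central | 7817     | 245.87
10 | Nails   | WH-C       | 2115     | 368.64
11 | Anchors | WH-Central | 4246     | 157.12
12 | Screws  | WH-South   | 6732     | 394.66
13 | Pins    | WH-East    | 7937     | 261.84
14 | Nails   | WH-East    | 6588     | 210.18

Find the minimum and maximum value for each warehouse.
SELECT warehouse, MIN(value), MAX(value)
FROM inventory
GROUP BY warehouse

Result:
  WH-C: min=368.64, max=449.37
  WH-Central: min=157.12, max=344.87
  WH-East: min=130.94, max=405.19
  WH-North: min=415.99, max=450.18
  WH-South: min=246.91, max=394.66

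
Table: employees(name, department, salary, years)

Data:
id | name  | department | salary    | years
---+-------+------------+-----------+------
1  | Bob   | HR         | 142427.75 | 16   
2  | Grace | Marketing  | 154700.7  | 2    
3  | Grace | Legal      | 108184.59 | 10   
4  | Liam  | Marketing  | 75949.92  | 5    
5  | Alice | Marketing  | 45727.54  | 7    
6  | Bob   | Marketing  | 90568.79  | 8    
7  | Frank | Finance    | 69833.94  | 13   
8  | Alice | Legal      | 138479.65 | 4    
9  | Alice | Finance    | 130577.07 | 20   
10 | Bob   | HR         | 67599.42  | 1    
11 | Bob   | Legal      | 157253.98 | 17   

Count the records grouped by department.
SELECT department, COUNT(*) as count
FROM employees
GROUP BY department

Result:
  Finance: 2
  HR: 2
  Legal: 3
  Marketing: 4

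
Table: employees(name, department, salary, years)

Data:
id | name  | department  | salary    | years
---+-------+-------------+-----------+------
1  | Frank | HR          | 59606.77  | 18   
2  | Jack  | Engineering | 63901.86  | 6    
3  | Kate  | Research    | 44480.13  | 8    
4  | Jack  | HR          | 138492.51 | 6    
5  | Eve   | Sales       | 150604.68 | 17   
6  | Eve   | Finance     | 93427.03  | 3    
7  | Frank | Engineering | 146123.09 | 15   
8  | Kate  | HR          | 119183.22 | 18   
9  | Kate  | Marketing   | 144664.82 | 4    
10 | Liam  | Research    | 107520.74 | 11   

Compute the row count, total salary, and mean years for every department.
SELECT department,
       COUNT(*) as cnt,
       SUM(salary) as total_salary,
       AVG(years) as avg_years
FROM employees
GROUP BY department

Result:
  Engineering: 2 records, 210024.95 total salary, 10.50 avg years
  Finance: 1 records, 93427.03 total salary, 3.00 avg years
  HR: 3 records, 317282.50 total salary, 14.00 avg years
  Marketing: 1 records, 144664.82 total salary, 4.00 avg years
  Research: 2 records, 152000.87 total salary, 9.50 avg years
  Sales: 1 records, 150604.68 total salary, 17.00 avg years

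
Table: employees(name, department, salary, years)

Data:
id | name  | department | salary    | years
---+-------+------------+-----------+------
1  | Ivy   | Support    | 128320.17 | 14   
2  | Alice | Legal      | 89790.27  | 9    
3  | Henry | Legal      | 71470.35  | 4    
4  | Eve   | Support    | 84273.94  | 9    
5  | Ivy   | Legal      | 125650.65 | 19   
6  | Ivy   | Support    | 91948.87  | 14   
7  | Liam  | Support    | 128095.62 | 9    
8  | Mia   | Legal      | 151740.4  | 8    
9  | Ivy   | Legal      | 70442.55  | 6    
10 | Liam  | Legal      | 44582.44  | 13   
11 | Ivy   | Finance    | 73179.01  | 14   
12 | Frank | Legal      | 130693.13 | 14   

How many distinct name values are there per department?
SELECT department, COUNT(DISTINCT name)
FROM employees
GROUP BY department

Result:
  Finance: 1 distinct
  Legal: 6 distinct
  Support: 3 distinct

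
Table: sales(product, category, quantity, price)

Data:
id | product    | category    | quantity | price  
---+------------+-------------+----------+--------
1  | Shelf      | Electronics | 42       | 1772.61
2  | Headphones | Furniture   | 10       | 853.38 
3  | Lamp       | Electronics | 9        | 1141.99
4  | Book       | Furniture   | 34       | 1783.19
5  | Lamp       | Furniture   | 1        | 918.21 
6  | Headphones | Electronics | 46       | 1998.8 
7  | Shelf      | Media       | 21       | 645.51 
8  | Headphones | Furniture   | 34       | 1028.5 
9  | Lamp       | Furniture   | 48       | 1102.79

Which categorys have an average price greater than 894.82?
SELECT category, AVG(price)
FROM sales
GROUP BY category
HAVING AVG(price) > 894.82

Result:
  Electronics: avg=1637.80
  Furniture: avg=1137.21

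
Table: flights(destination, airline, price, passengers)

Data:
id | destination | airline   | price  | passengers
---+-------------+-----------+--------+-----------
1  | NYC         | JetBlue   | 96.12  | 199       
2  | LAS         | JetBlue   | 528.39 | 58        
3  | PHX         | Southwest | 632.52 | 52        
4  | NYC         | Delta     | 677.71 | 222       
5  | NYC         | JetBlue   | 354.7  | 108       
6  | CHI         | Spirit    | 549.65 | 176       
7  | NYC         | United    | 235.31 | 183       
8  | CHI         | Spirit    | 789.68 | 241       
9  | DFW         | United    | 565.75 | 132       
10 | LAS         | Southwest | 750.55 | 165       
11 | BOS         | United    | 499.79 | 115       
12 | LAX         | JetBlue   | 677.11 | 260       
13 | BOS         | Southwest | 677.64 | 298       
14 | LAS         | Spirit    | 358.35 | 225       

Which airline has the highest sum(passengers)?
SELECT airline, SUM(passengers) as val
FROM flights
GROUP BY airline
ORDER BY val DESC
LIMIT 1

Result: Spirit with sum(passengers) = 642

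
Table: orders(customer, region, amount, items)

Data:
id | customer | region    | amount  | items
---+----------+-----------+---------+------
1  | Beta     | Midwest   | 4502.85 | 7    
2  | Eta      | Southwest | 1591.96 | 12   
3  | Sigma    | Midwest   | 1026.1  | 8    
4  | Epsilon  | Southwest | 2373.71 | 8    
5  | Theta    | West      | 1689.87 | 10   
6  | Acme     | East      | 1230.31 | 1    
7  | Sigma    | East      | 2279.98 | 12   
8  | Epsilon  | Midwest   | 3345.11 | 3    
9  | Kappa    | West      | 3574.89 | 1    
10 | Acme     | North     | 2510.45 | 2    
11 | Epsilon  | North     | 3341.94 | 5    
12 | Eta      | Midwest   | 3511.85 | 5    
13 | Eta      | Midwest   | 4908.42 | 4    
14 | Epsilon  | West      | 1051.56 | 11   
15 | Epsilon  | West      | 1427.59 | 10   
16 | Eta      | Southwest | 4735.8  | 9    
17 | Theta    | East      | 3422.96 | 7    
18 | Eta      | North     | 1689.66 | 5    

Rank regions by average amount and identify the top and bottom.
SELECT region, AVG(amount)
FROM orders
GROUP BY region
ORDER BY AVG(amount)

All groups:
  West: 1935.98
  East: 2311.08
  North: 2514.02
  Southwest: 2900.49
  Midwest: 3458.87

Highest: Midwest (3458.87)
Lowest: West (1935.98)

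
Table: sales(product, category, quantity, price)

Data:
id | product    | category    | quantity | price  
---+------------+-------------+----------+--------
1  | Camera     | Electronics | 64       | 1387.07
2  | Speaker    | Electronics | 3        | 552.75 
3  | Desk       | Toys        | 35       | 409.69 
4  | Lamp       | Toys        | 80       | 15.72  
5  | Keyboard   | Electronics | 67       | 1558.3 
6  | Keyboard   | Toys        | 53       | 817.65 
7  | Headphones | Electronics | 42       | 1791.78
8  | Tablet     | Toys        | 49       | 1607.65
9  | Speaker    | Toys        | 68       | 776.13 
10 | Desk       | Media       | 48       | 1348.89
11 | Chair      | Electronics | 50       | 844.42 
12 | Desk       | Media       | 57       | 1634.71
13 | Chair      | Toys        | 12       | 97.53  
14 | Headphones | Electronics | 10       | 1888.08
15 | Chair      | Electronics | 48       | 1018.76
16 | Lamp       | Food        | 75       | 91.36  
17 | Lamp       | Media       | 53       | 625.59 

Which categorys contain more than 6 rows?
SELECT category, COUNT(*) as cnt
FROM sales
GROUP BY category
HAVING COUNT(*) > 6

Result:
  Electronics: 7

Note: HAVING filters groups after aggregation, WHERE filters rows before.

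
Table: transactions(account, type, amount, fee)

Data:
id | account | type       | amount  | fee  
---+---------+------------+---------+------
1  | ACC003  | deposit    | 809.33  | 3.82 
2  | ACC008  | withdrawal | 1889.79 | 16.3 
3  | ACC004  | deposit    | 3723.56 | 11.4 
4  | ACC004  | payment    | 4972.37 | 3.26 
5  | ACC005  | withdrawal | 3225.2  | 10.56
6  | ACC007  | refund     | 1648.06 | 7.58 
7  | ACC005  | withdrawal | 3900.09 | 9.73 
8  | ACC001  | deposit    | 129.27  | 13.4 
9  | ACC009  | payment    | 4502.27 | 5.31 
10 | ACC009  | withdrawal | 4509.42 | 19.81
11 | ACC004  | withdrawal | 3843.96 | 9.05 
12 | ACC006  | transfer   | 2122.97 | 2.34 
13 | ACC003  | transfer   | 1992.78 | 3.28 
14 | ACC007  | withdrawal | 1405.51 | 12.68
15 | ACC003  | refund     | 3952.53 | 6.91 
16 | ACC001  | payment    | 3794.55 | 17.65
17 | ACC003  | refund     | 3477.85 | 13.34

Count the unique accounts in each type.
SELECT type, COUNT(DISTINCT account)
FROM transactions
GROUP BY type

Result:
  deposit: 3 distinct
  payment: 3 distinct
  refund: 2 distinct
  transfer: 2 distinct
  withdrawal: 5 distinct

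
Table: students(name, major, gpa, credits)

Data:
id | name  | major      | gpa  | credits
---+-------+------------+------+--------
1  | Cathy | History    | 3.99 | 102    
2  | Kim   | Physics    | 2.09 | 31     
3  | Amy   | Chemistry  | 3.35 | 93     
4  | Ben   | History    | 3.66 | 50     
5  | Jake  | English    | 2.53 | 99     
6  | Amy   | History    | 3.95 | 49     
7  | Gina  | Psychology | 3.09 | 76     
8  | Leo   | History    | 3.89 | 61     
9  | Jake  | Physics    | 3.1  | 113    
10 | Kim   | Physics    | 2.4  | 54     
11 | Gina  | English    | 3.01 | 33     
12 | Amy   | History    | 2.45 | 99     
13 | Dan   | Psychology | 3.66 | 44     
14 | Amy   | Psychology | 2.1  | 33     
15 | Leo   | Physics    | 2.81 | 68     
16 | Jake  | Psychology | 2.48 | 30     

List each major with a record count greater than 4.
SELECT major, COUNT(*) as cnt
FROM students
GROUP BY major
HAVING COUNT(*) > 4

Result:
  History: 5

Note: HAVING filters groups after aggregation, WHERE filters rows before.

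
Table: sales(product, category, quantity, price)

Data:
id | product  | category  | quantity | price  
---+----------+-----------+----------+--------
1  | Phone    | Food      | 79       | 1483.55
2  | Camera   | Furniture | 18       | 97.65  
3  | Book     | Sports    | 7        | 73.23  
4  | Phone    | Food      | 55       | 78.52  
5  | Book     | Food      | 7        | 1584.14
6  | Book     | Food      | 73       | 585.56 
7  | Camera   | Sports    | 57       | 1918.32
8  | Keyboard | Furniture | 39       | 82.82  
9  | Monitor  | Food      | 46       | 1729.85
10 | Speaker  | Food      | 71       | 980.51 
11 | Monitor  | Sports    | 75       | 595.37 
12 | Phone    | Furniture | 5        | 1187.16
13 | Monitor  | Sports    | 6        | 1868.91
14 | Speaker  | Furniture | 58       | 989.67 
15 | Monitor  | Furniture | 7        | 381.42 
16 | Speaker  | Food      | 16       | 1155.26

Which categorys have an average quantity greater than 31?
SELECT category, AVG(quantity)
FROM sales
GROUP BY category
HAVING AVG(quantity) > 31

Result:
  Food: avg=49.57
  Sports: avg=36.25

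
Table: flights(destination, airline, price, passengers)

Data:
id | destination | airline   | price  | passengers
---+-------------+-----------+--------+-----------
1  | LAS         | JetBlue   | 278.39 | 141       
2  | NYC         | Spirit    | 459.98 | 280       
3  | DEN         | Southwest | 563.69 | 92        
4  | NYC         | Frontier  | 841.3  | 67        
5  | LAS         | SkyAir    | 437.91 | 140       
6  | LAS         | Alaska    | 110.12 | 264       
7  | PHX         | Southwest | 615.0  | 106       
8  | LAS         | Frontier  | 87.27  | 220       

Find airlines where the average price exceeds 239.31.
SELECT airline, AVG(price)
FROM flights
GROUP BY airline
HAVING AVG(price) > 239.31

Result:
  Frontier: avg=464.29
  JetBlue: avg=278.39
  SkyAir: avg=437.91
  Southwest: avg=589.35
  Spirit: avg=459.98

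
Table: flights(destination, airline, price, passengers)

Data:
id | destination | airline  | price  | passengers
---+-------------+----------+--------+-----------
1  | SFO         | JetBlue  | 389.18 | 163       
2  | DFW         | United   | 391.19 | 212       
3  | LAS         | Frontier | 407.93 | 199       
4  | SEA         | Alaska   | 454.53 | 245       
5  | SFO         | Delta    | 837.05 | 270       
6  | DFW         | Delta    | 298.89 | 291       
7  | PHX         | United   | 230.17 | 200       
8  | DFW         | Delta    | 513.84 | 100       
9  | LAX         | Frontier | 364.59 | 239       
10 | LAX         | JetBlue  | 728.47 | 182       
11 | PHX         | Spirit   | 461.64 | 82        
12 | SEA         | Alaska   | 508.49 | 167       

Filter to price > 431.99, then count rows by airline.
SELECT airline, COUNT(*)
FROM flights
WHERE price > 431.99
GROUP BY airline

Note: WHERE filters rows before grouping.

Result:
  Alaska: 2
  Delta: 2
  JetBlue: 1
  Spirit: 1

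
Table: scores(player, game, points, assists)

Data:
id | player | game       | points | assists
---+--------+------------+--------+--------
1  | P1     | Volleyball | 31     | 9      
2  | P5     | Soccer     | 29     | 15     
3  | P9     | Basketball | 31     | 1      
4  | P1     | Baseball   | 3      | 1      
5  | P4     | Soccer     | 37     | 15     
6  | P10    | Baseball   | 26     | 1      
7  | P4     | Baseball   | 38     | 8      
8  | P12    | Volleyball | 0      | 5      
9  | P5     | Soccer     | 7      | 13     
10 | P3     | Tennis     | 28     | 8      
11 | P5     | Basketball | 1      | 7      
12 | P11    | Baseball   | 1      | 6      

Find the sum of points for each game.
SELECT game, SUM(points) as result
FROM scores
GROUP BY game

Result:
  Baseball: 68
  Basketball: 32
  Soccer: 73
  Tennis: 28
  Volleyball: 31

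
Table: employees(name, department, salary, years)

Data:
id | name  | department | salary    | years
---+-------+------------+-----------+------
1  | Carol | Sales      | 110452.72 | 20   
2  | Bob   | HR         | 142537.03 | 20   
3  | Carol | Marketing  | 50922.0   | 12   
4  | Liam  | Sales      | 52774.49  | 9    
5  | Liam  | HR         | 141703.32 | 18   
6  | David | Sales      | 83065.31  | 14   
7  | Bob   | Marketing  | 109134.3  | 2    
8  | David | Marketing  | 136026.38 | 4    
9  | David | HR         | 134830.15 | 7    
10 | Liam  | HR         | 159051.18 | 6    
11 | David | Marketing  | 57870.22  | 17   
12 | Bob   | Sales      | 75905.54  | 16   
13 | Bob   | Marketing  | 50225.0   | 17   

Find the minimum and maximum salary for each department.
SELECT department, MIN(salary), MAX(salary)
FROM employees
GROUP BY department

Result:
  HR: min=134830.15, max=159051.18
  Marketing: min=50225.00, max=136026.38
  Sales: min=52774.49, max=110452.72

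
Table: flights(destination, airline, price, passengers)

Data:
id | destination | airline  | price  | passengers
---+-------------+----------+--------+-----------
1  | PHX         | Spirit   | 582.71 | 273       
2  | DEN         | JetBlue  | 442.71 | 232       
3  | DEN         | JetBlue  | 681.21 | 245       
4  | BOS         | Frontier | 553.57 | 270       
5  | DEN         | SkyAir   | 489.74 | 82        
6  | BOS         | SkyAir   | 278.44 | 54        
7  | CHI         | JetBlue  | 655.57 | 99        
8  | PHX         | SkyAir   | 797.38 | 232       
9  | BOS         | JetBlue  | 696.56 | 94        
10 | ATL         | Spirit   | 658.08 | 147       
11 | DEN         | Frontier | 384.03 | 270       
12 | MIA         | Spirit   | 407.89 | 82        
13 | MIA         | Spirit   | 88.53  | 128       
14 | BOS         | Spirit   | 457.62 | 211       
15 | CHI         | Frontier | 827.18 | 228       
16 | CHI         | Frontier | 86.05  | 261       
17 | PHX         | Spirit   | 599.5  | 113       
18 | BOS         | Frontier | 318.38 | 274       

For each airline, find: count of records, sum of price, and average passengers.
SELECT airline,
       COUNT(*) as cnt,
       SUM(price) as total_price,
       AVG(passengers) as avg_passengers
FROM flights
GROUP BY airline

Result:
  Frontier: 5 records, 2169.21 total price, 260.60 avg passengers
  JetBlue: 4 records, 2476.05 total price, 167.50 avg passengers
  SkyAir: 3 records, 1565.56 total price, 122.67 avg passengers
  Spirit: 6 records, 2794.33 total price, 159.00 avg passengers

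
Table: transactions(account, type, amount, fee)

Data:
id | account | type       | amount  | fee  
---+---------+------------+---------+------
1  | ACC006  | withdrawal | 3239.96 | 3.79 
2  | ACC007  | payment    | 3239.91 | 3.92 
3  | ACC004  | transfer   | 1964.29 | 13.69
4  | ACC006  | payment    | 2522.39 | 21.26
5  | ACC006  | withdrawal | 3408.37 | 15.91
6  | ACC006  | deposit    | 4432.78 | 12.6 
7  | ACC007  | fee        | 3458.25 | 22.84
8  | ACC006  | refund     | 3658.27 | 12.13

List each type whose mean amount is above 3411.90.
SELECT type, AVG(amount)
FROM transactions
GROUP BY type
HAVING AVG(amount) > 3411.90

Result:
  deposit: avg=4432.78
  fee: avg=3458.25
  refund: avg=3658.27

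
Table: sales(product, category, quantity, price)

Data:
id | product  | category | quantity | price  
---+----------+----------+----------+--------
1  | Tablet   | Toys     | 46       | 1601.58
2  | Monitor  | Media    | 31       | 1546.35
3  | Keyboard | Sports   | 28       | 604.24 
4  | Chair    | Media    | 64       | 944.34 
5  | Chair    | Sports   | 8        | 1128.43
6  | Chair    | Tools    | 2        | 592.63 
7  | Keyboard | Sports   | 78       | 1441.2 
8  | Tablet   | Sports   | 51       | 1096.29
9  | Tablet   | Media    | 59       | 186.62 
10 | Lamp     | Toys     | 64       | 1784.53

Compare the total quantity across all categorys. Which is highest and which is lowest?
SELECT category, SUM(quantity)
FROM sales
GROUP BY category
ORDER BY SUM(quantity)

All groups:
  Tools: 2
  Toys: 110
  Media: 154
  Sports: 165

Highest: Sports (165)
Lowest: Tools (2)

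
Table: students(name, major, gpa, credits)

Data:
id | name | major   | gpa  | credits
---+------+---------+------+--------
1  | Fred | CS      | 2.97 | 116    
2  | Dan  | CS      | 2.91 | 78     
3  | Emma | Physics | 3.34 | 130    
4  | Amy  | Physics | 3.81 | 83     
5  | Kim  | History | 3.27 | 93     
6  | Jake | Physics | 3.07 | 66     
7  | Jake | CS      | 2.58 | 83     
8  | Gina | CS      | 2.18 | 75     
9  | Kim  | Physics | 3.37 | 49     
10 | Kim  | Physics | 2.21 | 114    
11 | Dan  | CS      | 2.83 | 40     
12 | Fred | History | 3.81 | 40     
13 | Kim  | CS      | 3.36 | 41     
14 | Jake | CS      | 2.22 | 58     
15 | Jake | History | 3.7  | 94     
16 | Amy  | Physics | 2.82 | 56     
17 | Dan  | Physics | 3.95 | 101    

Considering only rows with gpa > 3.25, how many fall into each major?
SELECT major, COUNT(*)
FROM students
WHERE gpa > 3.25
GROUP BY major

Note: WHERE filters rows before grouping.

Result:
  CS: 1
  History: 3
  Physics: 4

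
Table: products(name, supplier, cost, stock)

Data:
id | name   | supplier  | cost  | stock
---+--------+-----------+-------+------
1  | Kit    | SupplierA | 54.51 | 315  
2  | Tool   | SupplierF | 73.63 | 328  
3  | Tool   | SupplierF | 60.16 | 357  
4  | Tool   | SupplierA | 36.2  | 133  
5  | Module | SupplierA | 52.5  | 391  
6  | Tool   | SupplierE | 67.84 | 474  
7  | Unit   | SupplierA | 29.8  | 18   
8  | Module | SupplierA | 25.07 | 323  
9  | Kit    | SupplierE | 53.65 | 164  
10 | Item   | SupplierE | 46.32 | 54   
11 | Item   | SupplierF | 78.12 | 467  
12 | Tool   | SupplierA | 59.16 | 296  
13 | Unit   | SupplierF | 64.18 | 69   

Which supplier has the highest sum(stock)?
SELECT supplier, SUM(stock) as val
FROM products
GROUP BY supplier
ORDER BY val DESC
LIMIT 1

Result: SupplierA with sum(stock) = 1476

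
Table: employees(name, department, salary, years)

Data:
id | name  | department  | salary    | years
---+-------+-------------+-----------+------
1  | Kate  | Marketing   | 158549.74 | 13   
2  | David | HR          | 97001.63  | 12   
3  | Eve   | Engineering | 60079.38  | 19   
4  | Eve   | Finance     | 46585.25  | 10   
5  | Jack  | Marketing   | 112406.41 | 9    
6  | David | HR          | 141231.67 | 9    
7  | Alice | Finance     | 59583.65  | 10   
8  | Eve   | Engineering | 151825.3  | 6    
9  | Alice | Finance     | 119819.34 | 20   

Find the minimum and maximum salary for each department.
SELECT department, MIN(salary), MAX(salary)
FROM employees
GROUP BY department

Result:
  Engineering: min=60079.38, max=151825.30
  Finance: min=46585.25, max=119819.34
  HR: min=97001.63, max=141231.67
  Marketing: min=112406.41, max=158549.74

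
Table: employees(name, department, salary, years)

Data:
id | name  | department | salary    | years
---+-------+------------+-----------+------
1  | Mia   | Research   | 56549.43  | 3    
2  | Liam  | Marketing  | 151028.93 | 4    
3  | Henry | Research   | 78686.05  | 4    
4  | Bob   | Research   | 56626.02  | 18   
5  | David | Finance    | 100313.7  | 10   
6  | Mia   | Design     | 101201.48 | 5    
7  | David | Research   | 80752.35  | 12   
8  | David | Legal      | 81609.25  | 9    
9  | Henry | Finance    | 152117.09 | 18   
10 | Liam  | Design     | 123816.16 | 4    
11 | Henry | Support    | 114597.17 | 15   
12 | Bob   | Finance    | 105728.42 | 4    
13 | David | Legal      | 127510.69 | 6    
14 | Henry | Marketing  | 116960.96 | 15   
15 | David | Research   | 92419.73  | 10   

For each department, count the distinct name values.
SELECT department, COUNT(DISTINCT name)
FROM employees
GROUP BY department

Result:
  Design: 2 distinct
  Finance: 3 distinct
  Legal: 1 distinct
  Marketing: 2 distinct
  Research: 4 distinct
  Support: 1 distinct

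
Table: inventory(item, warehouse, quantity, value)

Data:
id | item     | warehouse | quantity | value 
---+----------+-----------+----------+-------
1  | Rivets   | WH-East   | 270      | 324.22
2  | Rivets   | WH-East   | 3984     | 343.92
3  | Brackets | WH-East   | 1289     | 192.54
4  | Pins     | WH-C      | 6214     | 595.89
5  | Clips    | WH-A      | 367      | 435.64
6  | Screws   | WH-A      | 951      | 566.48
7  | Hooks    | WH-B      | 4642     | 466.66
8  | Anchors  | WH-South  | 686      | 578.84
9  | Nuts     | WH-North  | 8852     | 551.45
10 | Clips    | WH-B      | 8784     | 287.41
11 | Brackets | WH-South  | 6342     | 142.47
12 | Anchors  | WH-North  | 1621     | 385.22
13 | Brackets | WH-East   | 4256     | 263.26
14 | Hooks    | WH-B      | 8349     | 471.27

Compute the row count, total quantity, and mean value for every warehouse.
SELECT warehouse,
       COUNT(*) as cnt,
       SUM(quantity) as total_quantity,
       AVG(value) as avg_value
FROM inventory
GROUP BY warehouse

Result:
  WH-A: 2 records, 1318 total quantity, 501.06 avg value
  WH-B: 3 records, 21775 total quantity, 408.45 avg value
  WH-C: 1 records, 6214 total quantity, 595.89 avg value
  WH-East: 4 records, 9799 total quantity, 280.99 avg value
  WH-North: 2 records, 10473 total quantity, 468.34 avg value
  WH-South: 2 records, 7028 total quantity, 360.66 avg value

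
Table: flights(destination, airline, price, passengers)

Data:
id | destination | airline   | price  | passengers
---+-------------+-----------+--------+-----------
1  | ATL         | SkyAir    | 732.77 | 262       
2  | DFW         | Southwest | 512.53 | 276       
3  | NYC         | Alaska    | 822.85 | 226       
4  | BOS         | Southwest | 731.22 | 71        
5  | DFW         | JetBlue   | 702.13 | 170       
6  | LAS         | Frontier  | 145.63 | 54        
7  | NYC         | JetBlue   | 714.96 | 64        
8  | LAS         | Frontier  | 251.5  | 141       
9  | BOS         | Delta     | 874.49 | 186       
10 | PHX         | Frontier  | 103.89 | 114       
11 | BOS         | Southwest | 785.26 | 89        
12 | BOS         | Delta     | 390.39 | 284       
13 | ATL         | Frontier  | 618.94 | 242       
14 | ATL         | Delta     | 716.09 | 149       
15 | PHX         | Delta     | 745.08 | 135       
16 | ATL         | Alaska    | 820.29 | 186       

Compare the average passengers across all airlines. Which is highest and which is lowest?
SELECT airline, AVG(passengers)
FROM flights
GROUP BY airline
ORDER BY AVG(passengers)

All groups:
  JetBlue: 117.00
  Frontier: 137.75
  Southwest: 145.33
  Delta: 188.50
  Alaska: 206.00
  SkyAir: 262.00

Highest: SkyAir (262.00)
Lowest: JetBlue (117.00)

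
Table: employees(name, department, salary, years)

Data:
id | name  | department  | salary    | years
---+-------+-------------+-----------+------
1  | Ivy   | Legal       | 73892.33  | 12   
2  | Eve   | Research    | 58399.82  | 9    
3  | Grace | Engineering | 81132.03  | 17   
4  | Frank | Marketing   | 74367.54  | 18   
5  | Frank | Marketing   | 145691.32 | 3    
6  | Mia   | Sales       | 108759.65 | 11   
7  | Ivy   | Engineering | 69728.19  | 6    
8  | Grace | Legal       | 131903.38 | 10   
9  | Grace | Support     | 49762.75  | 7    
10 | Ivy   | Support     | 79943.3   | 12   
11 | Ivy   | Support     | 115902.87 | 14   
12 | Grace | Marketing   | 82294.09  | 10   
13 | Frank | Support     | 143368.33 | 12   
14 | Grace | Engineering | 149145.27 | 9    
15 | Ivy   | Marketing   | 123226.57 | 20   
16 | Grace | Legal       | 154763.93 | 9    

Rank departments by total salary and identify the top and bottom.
SELECT department, SUM(salary)
FROM employees
GROUP BY department
ORDER BY SUM(salary)

All groups:
  Research: 58399.82
  Sales: 108759.65
  Engineering: 300005.49
  Legal: 360559.64
  Support: 388977.25
  Marketing: 425579.52

Highest: Marketing (425579.52)
Lowest: Research (58399.82)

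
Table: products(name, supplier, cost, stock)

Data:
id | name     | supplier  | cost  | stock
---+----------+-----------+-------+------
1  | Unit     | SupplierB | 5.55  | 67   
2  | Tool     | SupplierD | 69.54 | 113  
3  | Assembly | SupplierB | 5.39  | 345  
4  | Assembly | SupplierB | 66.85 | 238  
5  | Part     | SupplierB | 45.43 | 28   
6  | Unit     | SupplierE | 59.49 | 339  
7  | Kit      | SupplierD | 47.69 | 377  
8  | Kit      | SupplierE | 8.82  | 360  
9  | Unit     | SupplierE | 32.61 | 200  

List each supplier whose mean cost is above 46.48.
SELECT supplier, AVG(cost)
FROM products
GROUP BY supplier
HAVING AVG(cost) > 46.48

Result:
  SupplierD: avg=58.62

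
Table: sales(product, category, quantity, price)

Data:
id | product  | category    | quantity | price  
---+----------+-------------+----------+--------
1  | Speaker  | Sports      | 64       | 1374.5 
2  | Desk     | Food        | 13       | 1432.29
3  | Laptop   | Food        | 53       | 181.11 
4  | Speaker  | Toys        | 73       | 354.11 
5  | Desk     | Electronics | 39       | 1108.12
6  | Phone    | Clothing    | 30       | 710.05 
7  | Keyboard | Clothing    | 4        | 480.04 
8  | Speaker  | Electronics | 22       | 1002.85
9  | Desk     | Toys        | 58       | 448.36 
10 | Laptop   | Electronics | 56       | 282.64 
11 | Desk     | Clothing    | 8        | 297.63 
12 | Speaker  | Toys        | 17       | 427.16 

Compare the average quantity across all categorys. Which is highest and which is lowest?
SELECT category, AVG(quantity)
FROM sales
GROUP BY category
ORDER BY AVG(quantity)

All groups:
  Clothing: 14.00
  Food: 33.00
  Electronics: 39.00
  Toys: 49.33
  Sports: 64.00

Highest: Sports (64.00)
Lowest: Clothing (14.00)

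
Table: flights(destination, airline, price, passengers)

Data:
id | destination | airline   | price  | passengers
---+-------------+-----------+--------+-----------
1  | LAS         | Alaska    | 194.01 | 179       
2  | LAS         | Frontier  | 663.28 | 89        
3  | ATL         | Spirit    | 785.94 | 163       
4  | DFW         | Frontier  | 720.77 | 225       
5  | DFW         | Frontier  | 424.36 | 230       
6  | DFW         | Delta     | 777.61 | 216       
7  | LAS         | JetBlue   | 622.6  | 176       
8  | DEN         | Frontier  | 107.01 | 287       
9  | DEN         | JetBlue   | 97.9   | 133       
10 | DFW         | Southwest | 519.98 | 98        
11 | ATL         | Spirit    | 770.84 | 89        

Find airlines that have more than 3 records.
SELECT airline, COUNT(*) as cnt
FROM flights
GROUP BY airline
HAVING COUNT(*) > 3

Result:
  Frontier: 4

Note: HAVING filters groups after aggregation, WHERE filters rows before.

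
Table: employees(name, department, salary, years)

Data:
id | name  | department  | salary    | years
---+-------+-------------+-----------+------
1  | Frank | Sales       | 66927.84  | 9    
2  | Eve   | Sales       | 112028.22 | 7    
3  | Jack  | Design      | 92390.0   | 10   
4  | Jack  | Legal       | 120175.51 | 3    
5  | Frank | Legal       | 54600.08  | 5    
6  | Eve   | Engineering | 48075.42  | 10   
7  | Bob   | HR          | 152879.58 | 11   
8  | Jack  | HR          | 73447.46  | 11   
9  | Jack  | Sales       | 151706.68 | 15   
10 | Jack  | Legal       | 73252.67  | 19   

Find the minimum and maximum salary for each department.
SELECT department, MIN(salary), MAX(salary)
FROM employees
GROUP BY department

Result:
  Design: min=92390.00, max=92390.00
  Engineering: min=48075.42, max=48075.42
  HR: min=73447.46, max=152879.58
  Legal: min=54600.08, max=120175.51
  Sales: min=66927.84, max=151706.68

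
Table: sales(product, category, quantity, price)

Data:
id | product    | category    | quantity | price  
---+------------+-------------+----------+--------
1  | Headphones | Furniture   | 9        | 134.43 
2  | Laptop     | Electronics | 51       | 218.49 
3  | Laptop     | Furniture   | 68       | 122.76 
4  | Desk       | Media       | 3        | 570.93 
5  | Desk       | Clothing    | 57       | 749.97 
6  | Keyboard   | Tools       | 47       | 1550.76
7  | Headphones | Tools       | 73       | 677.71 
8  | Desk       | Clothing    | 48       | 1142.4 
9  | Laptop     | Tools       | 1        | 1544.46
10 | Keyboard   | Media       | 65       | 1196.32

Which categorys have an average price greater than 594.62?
SELECT category, AVG(price)
FROM sales
GROUP BY category
HAVING AVG(price) > 594.62

Result:
  Clothing: avg=946.19
  Media: avg=883.63
  Tools: avg=1257.64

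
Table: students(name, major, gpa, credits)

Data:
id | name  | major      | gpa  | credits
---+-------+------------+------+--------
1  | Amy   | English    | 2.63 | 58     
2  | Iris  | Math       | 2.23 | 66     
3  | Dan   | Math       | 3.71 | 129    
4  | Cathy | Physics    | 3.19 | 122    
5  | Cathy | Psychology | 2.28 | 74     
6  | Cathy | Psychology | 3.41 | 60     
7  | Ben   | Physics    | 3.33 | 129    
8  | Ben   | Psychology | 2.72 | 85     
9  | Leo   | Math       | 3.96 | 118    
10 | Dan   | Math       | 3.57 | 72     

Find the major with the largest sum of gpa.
SELECT major, SUM(gpa) as val
FROM students
GROUP BY major
ORDER BY val DESC
LIMIT 1

Result: Math with sum(gpa) = 13.47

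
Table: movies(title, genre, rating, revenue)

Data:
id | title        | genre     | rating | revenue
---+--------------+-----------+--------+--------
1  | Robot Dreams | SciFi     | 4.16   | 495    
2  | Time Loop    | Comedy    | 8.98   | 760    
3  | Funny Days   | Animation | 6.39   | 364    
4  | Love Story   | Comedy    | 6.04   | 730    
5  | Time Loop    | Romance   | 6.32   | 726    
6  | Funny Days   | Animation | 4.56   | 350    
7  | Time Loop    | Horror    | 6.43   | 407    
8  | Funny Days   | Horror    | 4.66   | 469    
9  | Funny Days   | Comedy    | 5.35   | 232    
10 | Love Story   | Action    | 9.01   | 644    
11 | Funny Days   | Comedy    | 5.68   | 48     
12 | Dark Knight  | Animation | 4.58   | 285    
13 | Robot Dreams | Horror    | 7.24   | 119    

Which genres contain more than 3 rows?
SELECT genre, COUNT(*) as cnt
FROM movies
GROUP BY genre
HAVING COUNT(*) > 3

Result:
  Comedy: 4

Note: HAVING filters groups after aggregation, WHERE filters rows before.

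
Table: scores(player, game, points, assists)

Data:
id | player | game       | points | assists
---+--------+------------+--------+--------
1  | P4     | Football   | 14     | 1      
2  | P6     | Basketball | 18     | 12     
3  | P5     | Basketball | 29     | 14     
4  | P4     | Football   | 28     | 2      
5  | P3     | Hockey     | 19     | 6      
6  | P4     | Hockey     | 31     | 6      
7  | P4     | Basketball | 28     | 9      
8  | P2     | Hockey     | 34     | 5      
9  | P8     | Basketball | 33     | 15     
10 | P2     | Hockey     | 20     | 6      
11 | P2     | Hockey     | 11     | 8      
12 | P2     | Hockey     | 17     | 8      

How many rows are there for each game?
SELECT game, COUNT(*) as count
FROM scores
GROUP BY game

Result:
  Basketball: 4
  Football: 2
  Hockey: 6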